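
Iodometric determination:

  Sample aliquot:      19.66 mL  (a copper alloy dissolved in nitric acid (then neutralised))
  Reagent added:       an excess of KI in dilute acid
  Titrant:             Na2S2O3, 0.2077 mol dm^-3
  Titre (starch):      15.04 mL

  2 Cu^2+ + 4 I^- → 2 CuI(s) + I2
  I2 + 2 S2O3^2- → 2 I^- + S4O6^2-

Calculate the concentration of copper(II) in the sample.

0.1589 mol/L

n(S2O3^2-) = 0.01504 × 0.2077 = 3.124 × 10^-3 mol
n(I2) = n(S2O3^2-)/2 = 1.562 × 10^-3 mol
From the 2:1 ratio, n(Cu2+) in the aliquot = 2/1 × 1.562 × 10^-3 = 3.124 × 10^-3 mol
[Cu2+] = 3.124 × 10^-3 / 0.01966 = 0.1589 mol/L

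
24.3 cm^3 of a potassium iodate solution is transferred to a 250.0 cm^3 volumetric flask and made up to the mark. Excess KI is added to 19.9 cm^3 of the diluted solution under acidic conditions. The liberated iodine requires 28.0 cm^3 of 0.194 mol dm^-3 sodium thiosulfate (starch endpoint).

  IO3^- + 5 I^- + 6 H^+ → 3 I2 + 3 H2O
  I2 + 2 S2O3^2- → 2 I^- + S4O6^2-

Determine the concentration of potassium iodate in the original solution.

n(S2O3^2-) = 0.0280 × 0.194 = 5.43 × 10^-3 mol
n(I2) = n(S2O3^2-)/2 = 2.72 × 10^-3 mol
From the 1:3 ratio, n(IO3^-) in the aliquot = 1/3 × 2.72 × 10^-3 = 9.05 × 10^-4 mol
[IO3^-]_dilute = 9.05 × 10^-4 / 0.0199 = 0.0455 mol/L
[IO3^-]_original = 0.0455 × 250.0/24.3 = 0.468 mol/L

0.468 mol/L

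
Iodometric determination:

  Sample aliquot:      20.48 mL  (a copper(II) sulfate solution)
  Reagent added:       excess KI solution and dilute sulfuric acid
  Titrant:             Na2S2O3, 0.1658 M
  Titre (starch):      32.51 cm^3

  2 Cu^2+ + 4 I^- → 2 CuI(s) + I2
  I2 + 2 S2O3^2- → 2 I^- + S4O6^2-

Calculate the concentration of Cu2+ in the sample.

0.2632 M

n(S2O3^2-) = 0.03251 × 0.1658 = 5.390 × 10^-3 mol
n(I2) = n(S2O3^2-)/2 = 2.695 × 10^-3 mol
From the 2:1 ratio, n(Cu2+) in the aliquot = 2/1 × 2.695 × 10^-3 = 5.390 × 10^-3 mol
[Cu2+] = 5.390 × 10^-3 / 0.02048 = 0.2632 mol/L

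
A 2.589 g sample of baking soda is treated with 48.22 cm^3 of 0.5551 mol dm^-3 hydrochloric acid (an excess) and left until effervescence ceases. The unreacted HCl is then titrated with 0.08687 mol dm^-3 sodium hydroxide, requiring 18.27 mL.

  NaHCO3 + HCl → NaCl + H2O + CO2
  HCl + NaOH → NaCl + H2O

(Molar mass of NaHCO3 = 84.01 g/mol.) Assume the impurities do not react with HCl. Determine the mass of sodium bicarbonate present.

n(HCl) added = 0.04822 × 0.5551 = 0.02677 mol
n(NaOH) used in back-titration = 0.01827 × 0.08687 = 1.587 × 10^-3 mol
n(HCl) left over = 1.587 × 10^-3 mol (1:1 ratio)
n(HCl) consumed by analyte = 0.02677 − 1.587 × 10^-3 = 0.02518 mol
n(NaHCO3) = 0.02518 mol (1:1 ratio)
mass of NaHCO3 = 0.02518 × 84.01 = 2.115 g

2.115 g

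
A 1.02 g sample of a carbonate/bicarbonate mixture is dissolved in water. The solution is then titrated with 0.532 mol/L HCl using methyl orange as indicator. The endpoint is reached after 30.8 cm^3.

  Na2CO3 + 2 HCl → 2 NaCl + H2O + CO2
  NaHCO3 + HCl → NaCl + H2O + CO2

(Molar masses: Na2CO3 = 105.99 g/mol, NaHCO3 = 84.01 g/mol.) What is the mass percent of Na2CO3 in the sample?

n(HCl) = 0.0308 × 0.532 = 0.0164 mol
Let x = n(Na2CO3), y = n(NaHCO3).
Titrant: 2x + 1y = 0.0164;  mass: 105.99x + 84.01y = 1.02
Solving, x = 5.75 × 10^-3 mol, y = 4.89 × 10^-3 mol
mass of Na2CO3 = 5.75 × 10^-3 × 105.99 = 0.609 g
% Na2CO3 = 0.609 / 1.02 × 100 = 59.7 %

59.7 %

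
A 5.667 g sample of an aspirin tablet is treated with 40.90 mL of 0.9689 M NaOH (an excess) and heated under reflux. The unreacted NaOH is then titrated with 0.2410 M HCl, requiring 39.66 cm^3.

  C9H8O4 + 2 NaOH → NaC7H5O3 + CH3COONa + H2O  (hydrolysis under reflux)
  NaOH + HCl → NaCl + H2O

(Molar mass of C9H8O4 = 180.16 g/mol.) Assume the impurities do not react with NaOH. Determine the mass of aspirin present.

2.709 g

n(NaOH) added = 0.04090 × 0.9689 = 0.03963 mol
n(HCl) used in back-titration = 0.03966 × 0.2410 = 9.558 × 10^-3 mol
n(NaOH) left over = 9.558 × 10^-3 mol (1:1 ratio)
n(NaOH) consumed by analyte = 0.03963 − 9.558 × 10^-3 = 0.03007 mol
From the 1:2 ratio, n(C9H8O4) = 1/2 × 0.03007 = 0.01503 mol
mass of C9H8O4 = 0.01503 × 180.16 = 2.709 g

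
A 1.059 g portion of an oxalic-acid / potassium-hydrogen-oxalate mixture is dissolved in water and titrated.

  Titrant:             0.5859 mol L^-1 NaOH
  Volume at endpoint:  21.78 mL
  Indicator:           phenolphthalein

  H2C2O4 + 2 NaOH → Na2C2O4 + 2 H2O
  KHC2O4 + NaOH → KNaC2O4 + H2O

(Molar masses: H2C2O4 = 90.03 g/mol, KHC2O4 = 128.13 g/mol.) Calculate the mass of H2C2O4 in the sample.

0.3120 g

n(NaOH) = 0.02178 × 0.5859 = 0.01276 mol
Let x = n(H2C2O4), y = n(KHC2O4).
Titrant: 2x + 1y = 0.01276;  mass: 90.03x + 128.13y = 1.059
Solving, x = 3.465 × 10^-3 mol, y = 5.830 × 10^-3 mol
mass of H2C2O4 = 3.465 × 10^-3 × 90.03 = 0.3120 g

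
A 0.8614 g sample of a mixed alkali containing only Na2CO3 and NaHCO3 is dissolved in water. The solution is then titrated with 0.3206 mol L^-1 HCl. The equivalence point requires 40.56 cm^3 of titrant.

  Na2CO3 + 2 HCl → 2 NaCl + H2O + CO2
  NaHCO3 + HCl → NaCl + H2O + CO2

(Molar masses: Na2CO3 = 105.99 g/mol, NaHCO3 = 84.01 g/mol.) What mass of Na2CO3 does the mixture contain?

0.3948 g

n(HCl) = 0.04056 × 0.3206 = 0.01300 mol
Let x = n(Na2CO3), y = n(NaHCO3).
Titrant: 2x + 1y = 0.01300;  mass: 105.99x + 84.01y = 0.8614
Solving, x = 3.724 × 10^-3 mol, y = 5.555 × 10^-3 mol
mass of Na2CO3 = 3.724 × 10^-3 × 105.99 = 0.3948 g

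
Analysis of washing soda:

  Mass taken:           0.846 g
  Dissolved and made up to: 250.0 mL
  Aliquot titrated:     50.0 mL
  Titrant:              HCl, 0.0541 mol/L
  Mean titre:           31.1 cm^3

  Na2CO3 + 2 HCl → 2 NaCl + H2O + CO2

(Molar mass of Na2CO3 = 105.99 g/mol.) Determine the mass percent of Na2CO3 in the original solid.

52.7 %

n(HCl) per titration = 0.0311 × 0.0541 = 1.68 × 10^-3 mol
From the 1:2 ratio, n(Na2CO3) in each aliquot = 1/2 × 1.68 × 10^-3 = 8.41 × 10^-4 mol
n(Na2CO3) in the whole flask = 8.41 × 10^-4 × 250.0/50.0 = 4.21 × 10^-3 mol
mass of Na2CO3 = 4.21 × 10^-3 × 105.99 = 0.446 g
% Na2CO3 = 0.446 / 0.846 × 100 = 52.7 %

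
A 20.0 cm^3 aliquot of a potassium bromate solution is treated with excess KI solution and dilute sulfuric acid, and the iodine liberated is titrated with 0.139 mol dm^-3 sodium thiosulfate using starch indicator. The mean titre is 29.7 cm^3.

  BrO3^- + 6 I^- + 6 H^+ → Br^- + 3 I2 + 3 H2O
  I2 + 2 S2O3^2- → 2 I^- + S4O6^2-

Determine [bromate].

n(S2O3^2-) = 0.0297 × 0.139 = 4.13 × 10^-3 mol
n(I2) = n(S2O3^2-)/2 = 2.06 × 10^-3 mol
From the 1:3 ratio, n(BrO3^-) in the aliquot = 1/3 × 2.06 × 10^-3 = 6.88 × 10^-4 mol
[BrO3^-] = 6.88 × 10^-4 / 0.0200 = 0.0344 mol/L

0.0344 mol/L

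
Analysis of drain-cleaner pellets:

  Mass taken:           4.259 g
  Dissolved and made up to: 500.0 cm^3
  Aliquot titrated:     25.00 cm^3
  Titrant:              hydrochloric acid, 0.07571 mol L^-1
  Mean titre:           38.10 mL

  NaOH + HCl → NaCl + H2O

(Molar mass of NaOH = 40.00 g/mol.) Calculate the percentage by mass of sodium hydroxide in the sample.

54.18 %

n(HCl) per titration = 0.03810 × 0.07571 = 2.885 × 10^-3 mol
n(NaOH) in each aliquot = 2.885 × 10^-3 mol (1:1 ratio)
n(NaOH) in the whole flask = 2.885 × 10^-3 × 500.0/25.00 = 0.05769 mol
mass of NaOH = 0.05769 × 40.00 = 2.308 g
% NaOH = 2.308 / 4.259 × 100 = 54.18 %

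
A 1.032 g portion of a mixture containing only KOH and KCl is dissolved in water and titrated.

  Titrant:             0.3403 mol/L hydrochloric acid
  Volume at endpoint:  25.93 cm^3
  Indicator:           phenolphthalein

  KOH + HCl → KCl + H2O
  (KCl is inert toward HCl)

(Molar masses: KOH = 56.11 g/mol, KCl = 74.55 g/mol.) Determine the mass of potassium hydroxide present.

n(HCl) = 0.02593 × 0.3403 = 8.824 × 10^-3 mol
Let x = n(KOH), y = n(KCl).
Titrant: 1x = 8.824 × 10^-3;  mass: 56.11x + 74.55y = 1.032
Solving, x = 8.824 × 10^-3 mol, y = 7.202 × 10^-3 mol
mass of KOH = 8.824 × 10^-3 × 56.11 = 0.4951 g

0.4951 g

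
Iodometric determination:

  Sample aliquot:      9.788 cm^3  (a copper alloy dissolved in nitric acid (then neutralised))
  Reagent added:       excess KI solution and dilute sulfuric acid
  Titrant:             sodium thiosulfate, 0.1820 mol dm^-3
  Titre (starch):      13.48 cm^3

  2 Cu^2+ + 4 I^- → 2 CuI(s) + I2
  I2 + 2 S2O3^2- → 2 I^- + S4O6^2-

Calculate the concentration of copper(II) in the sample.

n(S2O3^2-) = 0.01348 × 0.1820 = 2.453 × 10^-3 mol
n(I2) = n(S2O3^2-)/2 = 1.227 × 10^-3 mol
From the 2:1 ratio, n(Cu2+) in the aliquot = 2/1 × 1.227 × 10^-3 = 2.453 × 10^-3 mol
[Cu2+] = 2.453 × 10^-3 / 0.009788 = 0.2506 mol/L

0.2506 mol/L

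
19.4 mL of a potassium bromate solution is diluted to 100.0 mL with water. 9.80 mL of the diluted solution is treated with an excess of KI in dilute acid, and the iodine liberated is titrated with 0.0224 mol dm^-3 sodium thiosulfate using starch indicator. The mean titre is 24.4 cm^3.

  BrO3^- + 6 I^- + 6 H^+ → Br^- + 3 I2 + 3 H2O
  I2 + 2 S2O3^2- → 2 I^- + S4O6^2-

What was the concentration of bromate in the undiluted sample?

0.0479 mol/L

n(S2O3^2-) = 0.0244 × 0.0224 = 5.47 × 10^-4 mol
n(I2) = n(S2O3^2-)/2 = 2.73 × 10^-4 mol
From the 1:3 ratio, n(BrO3^-) in the aliquot = 1/3 × 2.73 × 10^-4 = 9.11 × 10^-5 mol
[BrO3^-]_dilute = 9.11 × 10^-5 / 0.00980 = 0.00930 mol/L
[BrO3^-]_original = 0.00930 × 100.0/19.4 = 0.0479 mol/L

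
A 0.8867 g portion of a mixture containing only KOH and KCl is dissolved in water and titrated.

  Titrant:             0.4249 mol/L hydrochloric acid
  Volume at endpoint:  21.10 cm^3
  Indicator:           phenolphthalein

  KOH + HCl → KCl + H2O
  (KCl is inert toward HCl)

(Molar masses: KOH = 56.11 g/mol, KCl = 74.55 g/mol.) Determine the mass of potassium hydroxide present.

n(HCl) = 0.02110 × 0.4249 = 8.965 × 10^-3 mol
Let x = n(KOH), y = n(KCl).
Titrant: 1x = 8.965 × 10^-3;  mass: 56.11x + 74.55y = 0.8867
Solving, x = 8.965 × 10^-3 mol, y = 5.146 × 10^-3 mol
mass of KOH = 8.965 × 10^-3 × 56.11 = 0.5030 g

0.5030 g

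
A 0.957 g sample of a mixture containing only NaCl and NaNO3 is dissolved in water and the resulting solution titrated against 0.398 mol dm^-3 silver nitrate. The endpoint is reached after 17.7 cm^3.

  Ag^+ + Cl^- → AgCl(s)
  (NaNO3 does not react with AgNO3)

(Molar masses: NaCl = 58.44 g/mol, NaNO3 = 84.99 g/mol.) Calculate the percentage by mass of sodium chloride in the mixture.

n(AgNO3) = 0.0177 × 0.398 = 7.04 × 10^-3 mol
Let x = n(NaCl), y = n(NaNO3).
Titrant: 1x = 7.04 × 10^-3;  mass: 58.44x + 84.99y = 0.957
Solving, x = 7.04 × 10^-3 mol, y = 6.42 × 10^-3 mol
mass of NaCl = 7.04 × 10^-3 × 58.44 = 0.412 g
% NaCl = 0.412 / 0.957 × 100 = 43.0 %

43.0 %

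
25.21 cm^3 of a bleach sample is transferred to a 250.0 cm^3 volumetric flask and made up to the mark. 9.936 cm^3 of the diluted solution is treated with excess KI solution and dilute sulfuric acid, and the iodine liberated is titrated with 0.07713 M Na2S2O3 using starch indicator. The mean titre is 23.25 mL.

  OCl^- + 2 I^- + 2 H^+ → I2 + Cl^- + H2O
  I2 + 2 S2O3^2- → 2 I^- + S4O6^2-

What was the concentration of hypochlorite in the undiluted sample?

0.8949 M

n(S2O3^2-) = 0.02325 × 0.07713 = 1.793 × 10^-3 mol
n(I2) = n(S2O3^2-)/2 = 8.966 × 10^-4 mol
n(OCl^-) in the aliquot = 8.966 × 10^-4 mol (1:1 ratio)
[OCl^-]_dilute = 8.966 × 10^-4 / 0.009936 = 0.09024 mol/L
[OCl^-]_original = 0.09024 × 250.0/25.21 = 0.8949 mol/L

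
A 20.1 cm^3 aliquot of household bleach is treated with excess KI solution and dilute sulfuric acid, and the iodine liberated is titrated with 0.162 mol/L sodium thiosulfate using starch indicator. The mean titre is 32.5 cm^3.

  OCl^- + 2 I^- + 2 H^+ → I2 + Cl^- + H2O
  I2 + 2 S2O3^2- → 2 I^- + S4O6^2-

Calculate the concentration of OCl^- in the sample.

n(S2O3^2-) = 0.0325 × 0.162 = 5.27 × 10^-3 mol
n(I2) = n(S2O3^2-)/2 = 2.63 × 10^-3 mol
n(OCl^-) in the aliquot = 2.63 × 10^-3 mol (1:1 ratio)
[OCl^-] = 2.63 × 10^-3 / 0.0201 = 0.131 mol/L

0.131 mol/L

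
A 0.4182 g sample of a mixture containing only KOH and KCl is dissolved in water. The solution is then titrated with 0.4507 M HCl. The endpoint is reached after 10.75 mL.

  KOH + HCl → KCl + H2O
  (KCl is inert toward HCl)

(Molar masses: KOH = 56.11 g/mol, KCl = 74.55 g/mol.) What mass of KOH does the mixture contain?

0.2719 g

n(HCl) = 0.01075 × 0.4507 = 4.845 × 10^-3 mol
Let x = n(KOH), y = n(KCl).
Titrant: 1x = 4.845 × 10^-3;  mass: 56.11x + 74.55y = 0.4182
Solving, x = 4.845 × 10^-3 mol, y = 1.963 × 10^-3 mol
mass of KOH = 4.845 × 10^-3 × 56.11 = 0.2719 g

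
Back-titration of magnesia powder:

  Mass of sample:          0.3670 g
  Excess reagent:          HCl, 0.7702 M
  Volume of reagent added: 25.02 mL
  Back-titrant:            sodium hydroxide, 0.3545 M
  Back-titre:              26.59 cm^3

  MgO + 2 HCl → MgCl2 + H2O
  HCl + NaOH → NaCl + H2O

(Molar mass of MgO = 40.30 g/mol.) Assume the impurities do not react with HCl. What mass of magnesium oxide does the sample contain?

n(HCl) added = 0.02502 × 0.7702 = 0.01927 mol
n(NaOH) used in back-titration = 0.02659 × 0.3545 = 9.426 × 10^-3 mol
n(HCl) left over = 9.426 × 10^-3 mol (1:1 ratio)
n(HCl) consumed by analyte = 0.01927 − 9.426 × 10^-3 = 9.844 × 10^-3 mol
From the 1:2 ratio, n(MgO) = 1/2 × 9.844 × 10^-3 = 4.922 × 10^-3 mol
mass of MgO = 4.922 × 10^-3 × 40.30 = 0.1984 g

0.1984 g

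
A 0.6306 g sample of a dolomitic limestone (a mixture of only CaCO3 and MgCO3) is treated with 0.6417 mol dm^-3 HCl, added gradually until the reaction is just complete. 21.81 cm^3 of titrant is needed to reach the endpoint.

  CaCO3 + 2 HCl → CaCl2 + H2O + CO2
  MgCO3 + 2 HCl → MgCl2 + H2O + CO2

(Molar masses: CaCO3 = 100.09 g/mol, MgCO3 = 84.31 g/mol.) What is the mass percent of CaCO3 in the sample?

40.86 %

n(HCl) = 0.02181 × 0.6417 = 0.01400 mol
Let x = n(CaCO3), y = n(MgCO3).
Titrant: 2x + 2y = 0.01400;  mass: 100.09x + 84.31y = 0.6306
Solving, x = 2.574 × 10^-3 mol, y = 4.424 × 10^-3 mol
mass of CaCO3 = 2.574 × 10^-3 × 100.09 = 0.2577 g
% CaCO3 = 0.2577 / 0.6306 × 100 = 40.86 %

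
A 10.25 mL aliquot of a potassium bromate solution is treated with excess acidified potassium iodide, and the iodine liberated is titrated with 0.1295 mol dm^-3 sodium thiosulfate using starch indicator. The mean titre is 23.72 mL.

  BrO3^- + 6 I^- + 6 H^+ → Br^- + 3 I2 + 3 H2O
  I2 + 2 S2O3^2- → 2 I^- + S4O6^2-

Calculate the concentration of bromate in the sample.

0.04995 mol/L

n(S2O3^2-) = 0.02372 × 0.1295 = 3.072 × 10^-3 mol
n(I2) = n(S2O3^2-)/2 = 1.536 × 10^-3 mol
From the 1:3 ratio, n(BrO3^-) in the aliquot = 1/3 × 1.536 × 10^-3 = 5.120 × 10^-4 mol
[BrO3^-] = 5.120 × 10^-4 / 0.01025 = 0.04995 mol/L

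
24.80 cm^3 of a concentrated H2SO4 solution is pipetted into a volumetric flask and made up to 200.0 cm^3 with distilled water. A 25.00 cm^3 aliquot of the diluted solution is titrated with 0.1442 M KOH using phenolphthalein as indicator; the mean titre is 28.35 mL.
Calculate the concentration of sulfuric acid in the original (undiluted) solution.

0.6594 M

H2SO4 + 2 KOH → K2SO4 + 2 H2O
n(KOH) = 0.02835 × 0.1442 = 4.088 × 10^-3 mol
From the 1:2 ratio, n(H2SO4) in the aliquot = 1/2 × 4.088 × 10^-3 = 2.044 × 10^-3 mol
[H2SO4]_dilute = 2.044 × 10^-3 / 0.02500 = 0.08176 mol/L
Dilution factor = 200.0 / 24.80 = 8.065
[H2SO4]_stock = 0.08176 × 8.065 = 0.6594 mol/L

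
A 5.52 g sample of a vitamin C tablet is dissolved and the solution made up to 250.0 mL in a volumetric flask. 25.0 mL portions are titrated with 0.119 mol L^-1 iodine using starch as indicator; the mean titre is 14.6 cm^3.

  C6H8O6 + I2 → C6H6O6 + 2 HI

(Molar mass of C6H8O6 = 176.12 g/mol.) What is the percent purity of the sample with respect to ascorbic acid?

n(I2) per titration = 0.0146 × 0.119 = 1.74 × 10^-3 mol
n(C6H8O6) in each aliquot = 1.74 × 10^-3 mol (1:1 ratio)
n(C6H8O6) in the whole flask = 1.74 × 10^-3 × 250.0/25.0 = 0.0174 mol
mass of C6H8O6 = 0.0174 × 176.12 = 3.06 g
% C6H8O6 = 3.06 / 5.52 × 100 = 55.4 %

55.4 %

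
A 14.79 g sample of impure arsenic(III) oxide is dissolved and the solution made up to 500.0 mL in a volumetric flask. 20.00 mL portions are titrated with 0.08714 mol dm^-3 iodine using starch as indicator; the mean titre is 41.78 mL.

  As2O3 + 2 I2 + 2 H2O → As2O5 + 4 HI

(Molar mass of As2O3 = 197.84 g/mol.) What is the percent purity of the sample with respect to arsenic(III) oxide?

n(I2) per titration = 0.04178 × 0.08714 = 3.641 × 10^-3 mol
From the 1:2 ratio, n(As2O3) in each aliquot = 1/2 × 3.641 × 10^-3 = 1.820 × 10^-3 mol
n(As2O3) in the whole flask = 1.820 × 10^-3 × 500.0/20.00 = 0.04551 mol
mass of As2O3 = 0.04551 × 197.84 = 9.003 g
% As2O3 = 9.003 / 14.79 × 100 = 60.88 %

60.88 %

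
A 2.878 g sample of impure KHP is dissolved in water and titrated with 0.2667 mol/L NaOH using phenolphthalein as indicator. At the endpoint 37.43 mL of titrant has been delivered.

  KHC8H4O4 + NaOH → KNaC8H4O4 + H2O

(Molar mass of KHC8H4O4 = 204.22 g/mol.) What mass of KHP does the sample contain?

2.039 g

n(NaOH) = 0.03743 L × 0.2667 mol/L = 9.983 × 10^-3 mol
n(KHC8H4O4) = 9.983 × 10^-3 mol (1:1 ratio)
mass of KHC8H4O4 = 9.983 × 10^-3 × 204.22 g/mol = 2.039 g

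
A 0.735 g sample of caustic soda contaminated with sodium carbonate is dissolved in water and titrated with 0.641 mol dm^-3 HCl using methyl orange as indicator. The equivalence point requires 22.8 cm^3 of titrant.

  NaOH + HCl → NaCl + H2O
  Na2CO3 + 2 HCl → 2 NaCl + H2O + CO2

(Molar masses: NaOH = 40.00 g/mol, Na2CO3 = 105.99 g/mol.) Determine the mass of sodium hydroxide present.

0.122 g

n(HCl) = 0.0228 × 0.641 = 0.0146 mol
Let x = n(NaOH), y = n(Na2CO3).
Titrant: 1x + 2y = 0.0146;  mass: 40.00x + 105.99y = 0.735
Solving, x = 3.04 × 10^-3 mol, y = 5.79 × 10^-3 mol
mass of NaOH = 3.04 × 10^-3 × 40.00 = 0.122 g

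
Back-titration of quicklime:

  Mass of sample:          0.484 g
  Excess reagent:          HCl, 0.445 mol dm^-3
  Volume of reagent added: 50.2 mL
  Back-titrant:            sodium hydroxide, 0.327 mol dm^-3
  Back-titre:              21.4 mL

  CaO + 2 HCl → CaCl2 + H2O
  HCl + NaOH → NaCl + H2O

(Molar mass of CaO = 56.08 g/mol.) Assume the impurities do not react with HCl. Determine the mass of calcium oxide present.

n(HCl) added = 0.0502 × 0.445 = 0.0223 mol
n(NaOH) used in back-titration = 0.0214 × 0.327 = 7.00 × 10^-3 mol
n(HCl) left over = 7.00 × 10^-3 mol (1:1 ratio)
n(HCl) consumed by analyte = 0.0223 − 7.00 × 10^-3 = 0.0153 mol
From the 1:2 ratio, n(CaO) = 1/2 × 0.0153 = 7.67 × 10^-3 mol
mass of CaO = 7.67 × 10^-3 × 56.08 = 0.430 g

0.430 g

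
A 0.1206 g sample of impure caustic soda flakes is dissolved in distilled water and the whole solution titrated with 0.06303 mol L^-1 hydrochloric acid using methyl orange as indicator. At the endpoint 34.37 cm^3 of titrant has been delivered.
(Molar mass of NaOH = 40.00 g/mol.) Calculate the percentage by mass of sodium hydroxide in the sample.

NaOH + HCl → NaCl + H2O
n(HCl) = 0.03437 L × 0.06303 mol/L = 2.166 × 10^-3 mol
n(NaOH) = 2.166 × 10^-3 mol (1:1 ratio)
mass of NaOH = 2.166 × 10^-3 × 40.00 g/mol = 0.08665 g
% NaOH = 0.08665 / 0.1206 × 100 = 71.85 %

71.85 %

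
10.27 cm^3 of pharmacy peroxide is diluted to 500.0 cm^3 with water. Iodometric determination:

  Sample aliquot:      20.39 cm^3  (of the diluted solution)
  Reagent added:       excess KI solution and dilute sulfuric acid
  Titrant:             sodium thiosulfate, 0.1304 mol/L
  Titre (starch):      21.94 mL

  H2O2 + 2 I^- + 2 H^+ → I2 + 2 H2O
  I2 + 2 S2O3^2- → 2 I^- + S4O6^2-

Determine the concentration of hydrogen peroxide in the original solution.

3.416 mol/L

n(S2O3^2-) = 0.02194 × 0.1304 = 2.861 × 10^-3 mol
n(I2) = n(S2O3^2-)/2 = 1.430 × 10^-3 mol
n(H2O2) in the aliquot = 1.430 × 10^-3 mol (1:1 ratio)
[H2O2]_dilute = 1.430 × 10^-3 / 0.02039 = 0.07016 mol/L
[H2O2]_original = 0.07016 × 500.0/10.27 = 3.416 mol/L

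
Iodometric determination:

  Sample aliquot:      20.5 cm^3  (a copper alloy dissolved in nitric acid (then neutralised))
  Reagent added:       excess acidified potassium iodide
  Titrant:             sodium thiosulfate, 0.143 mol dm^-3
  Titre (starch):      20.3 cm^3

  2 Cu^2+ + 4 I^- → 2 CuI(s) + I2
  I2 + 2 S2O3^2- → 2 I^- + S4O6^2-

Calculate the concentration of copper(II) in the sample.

0.142 mol/L

n(S2O3^2-) = 0.0203 × 0.143 = 2.90 × 10^-3 mol
n(I2) = n(S2O3^2-)/2 = 1.45 × 10^-3 mol
From the 2:1 ratio, n(Cu2+) in the aliquot = 2/1 × 1.45 × 10^-3 = 2.90 × 10^-3 mol
[Cu2+] = 2.90 × 10^-3 / 0.0205 = 0.142 mol/L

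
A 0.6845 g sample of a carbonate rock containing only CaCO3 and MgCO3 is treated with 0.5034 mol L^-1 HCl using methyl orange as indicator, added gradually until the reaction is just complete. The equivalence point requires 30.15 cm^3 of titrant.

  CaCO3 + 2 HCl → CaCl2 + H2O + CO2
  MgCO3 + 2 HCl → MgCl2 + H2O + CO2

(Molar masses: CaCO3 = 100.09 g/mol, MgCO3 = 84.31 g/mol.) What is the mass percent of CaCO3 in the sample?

41.41 %

n(HCl) = 0.03015 × 0.5034 = 0.01518 mol
Let x = n(CaCO3), y = n(MgCO3).
Titrant: 2x + 2y = 0.01518;  mass: 100.09x + 84.31y = 0.6845
Solving, x = 2.832 × 10^-3 mol, y = 4.757 × 10^-3 mol
mass of CaCO3 = 2.832 × 10^-3 × 100.09 = 0.2835 g
% CaCO3 = 0.2835 / 0.6845 × 100 = 41.41 %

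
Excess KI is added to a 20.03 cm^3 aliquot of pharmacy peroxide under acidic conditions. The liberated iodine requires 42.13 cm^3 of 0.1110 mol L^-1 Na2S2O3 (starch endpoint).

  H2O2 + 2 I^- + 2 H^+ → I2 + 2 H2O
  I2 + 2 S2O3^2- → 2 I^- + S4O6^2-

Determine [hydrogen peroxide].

n(S2O3^2-) = 0.04213 × 0.1110 = 4.676 × 10^-3 mol
n(I2) = n(S2O3^2-)/2 = 2.338 × 10^-3 mol
n(H2O2) in the aliquot = 2.338 × 10^-3 mol (1:1 ratio)
[H2O2] = 2.338 × 10^-3 / 0.02003 = 0.1167 mol/L

0.1167 mol/L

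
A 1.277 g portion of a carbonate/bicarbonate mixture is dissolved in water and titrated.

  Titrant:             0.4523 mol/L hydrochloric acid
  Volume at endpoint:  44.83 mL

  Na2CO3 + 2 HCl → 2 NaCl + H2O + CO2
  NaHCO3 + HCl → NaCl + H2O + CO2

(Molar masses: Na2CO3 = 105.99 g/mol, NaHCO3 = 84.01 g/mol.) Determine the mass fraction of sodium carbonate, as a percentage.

57.06 %

n(HCl) = 0.04483 × 0.4523 = 0.02028 mol
Let x = n(Na2CO3), y = n(NaHCO3).
Titrant: 2x + 1y = 0.02028;  mass: 105.99x + 84.01y = 1.277
Solving, x = 6.875 × 10^-3 mol, y = 6.527 × 10^-3 mol
mass of Na2CO3 = 6.875 × 10^-3 × 105.99 = 0.7286 g
% Na2CO3 = 0.7286 / 1.277 × 100 = 57.06 %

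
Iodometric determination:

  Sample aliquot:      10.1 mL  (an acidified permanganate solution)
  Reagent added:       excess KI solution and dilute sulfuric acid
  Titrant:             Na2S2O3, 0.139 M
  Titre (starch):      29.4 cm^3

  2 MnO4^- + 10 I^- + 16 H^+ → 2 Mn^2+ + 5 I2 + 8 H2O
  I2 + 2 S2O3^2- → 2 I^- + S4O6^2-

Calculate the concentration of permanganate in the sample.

0.0809 M

n(S2O3^2-) = 0.0294 × 0.139 = 4.09 × 10^-3 mol
n(I2) = n(S2O3^2-)/2 = 2.04 × 10^-3 mol
From the 2:5 ratio, n(MnO4^-) in the aliquot = 2/5 × 2.04 × 10^-3 = 8.17 × 10^-4 mol
[MnO4^-] = 8.17 × 10^-4 / 0.0101 = 0.0809 mol/L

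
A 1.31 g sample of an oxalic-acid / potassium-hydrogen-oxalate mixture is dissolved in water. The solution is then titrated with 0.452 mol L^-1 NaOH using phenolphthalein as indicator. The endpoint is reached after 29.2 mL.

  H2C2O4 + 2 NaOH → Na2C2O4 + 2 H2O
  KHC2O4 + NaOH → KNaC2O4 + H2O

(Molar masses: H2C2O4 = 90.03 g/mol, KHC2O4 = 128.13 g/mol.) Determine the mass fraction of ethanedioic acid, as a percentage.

15.8 %

n(NaOH) = 0.0292 × 0.452 = 0.0132 mol
Let x = n(H2C2O4), y = n(KHC2O4).
Titrant: 2x + 1y = 0.0132;  mass: 90.03x + 128.13y = 1.31
Solving, x = 2.29 × 10^-3 mol, y = 8.61 × 10^-3 mol
mass of H2C2O4 = 2.29 × 10^-3 × 90.03 = 0.206 g
% H2C2O4 = 0.206 / 1.31 × 100 = 15.8 %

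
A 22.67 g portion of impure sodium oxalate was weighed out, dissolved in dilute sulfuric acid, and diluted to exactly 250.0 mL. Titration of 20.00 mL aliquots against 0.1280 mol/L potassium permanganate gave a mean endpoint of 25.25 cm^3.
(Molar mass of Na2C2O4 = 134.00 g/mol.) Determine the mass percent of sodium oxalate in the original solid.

59.70 %

2 MnO4^- + 5 C2O4^2- + 16 H^+ → 2 Mn^2+ + 10 CO2 + 8 H2O
n(KMnO4) per titration = 0.02525 × 0.1280 = 3.232 × 10^-3 mol
From the 5:2 ratio, n(Na2C2O4) in each aliquot = 5/2 × 3.232 × 10^-3 = 8.080 × 10^-3 mol
n(Na2C2O4) in the whole flask = 8.080 × 10^-3 × 250.0/20.00 = 0.1010 mol
mass of Na2C2O4 = 0.1010 × 134.00 = 13.53 g
% Na2C2O4 = 13.53 / 22.67 × 100 = 59.70 %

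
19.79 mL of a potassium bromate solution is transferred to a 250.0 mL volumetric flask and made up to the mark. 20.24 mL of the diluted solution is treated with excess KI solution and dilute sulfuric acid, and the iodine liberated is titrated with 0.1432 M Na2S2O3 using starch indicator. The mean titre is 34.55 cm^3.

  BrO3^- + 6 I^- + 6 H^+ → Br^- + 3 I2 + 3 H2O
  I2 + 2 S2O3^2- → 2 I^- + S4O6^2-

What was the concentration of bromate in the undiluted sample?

n(S2O3^2-) = 0.03455 × 0.1432 = 4.948 × 10^-3 mol
n(I2) = n(S2O3^2-)/2 = 2.474 × 10^-3 mol
From the 1:3 ratio, n(BrO3^-) in the aliquot = 1/3 × 2.474 × 10^-3 = 8.246 × 10^-4 mol
[BrO3^-]_dilute = 8.246 × 10^-4 / 0.02024 = 0.04074 mol/L
[BrO3^-]_original = 0.04074 × 250.0/19.79 = 0.5147 mol/L

0.5147 M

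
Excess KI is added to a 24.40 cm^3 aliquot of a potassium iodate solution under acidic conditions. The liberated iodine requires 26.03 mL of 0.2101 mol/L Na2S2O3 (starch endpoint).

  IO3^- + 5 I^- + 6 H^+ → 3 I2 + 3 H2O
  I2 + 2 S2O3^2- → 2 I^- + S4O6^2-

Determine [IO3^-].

0.03736 mol/L

n(S2O3^2-) = 0.02603 × 0.2101 = 5.469 × 10^-3 mol
n(I2) = n(S2O3^2-)/2 = 2.734 × 10^-3 mol
From the 1:3 ratio, n(IO3^-) in the aliquot = 1/3 × 2.734 × 10^-3 = 9.115 × 10^-4 mol
[IO3^-] = 9.115 × 10^-4 / 0.02440 = 0.03736 mol/L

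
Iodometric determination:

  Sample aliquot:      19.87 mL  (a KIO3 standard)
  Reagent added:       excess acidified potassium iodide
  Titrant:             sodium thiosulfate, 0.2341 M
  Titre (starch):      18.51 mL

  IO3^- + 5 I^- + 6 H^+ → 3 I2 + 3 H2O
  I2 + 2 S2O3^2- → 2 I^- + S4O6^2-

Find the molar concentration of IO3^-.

0.03635 M

n(S2O3^2-) = 0.01851 × 0.2341 = 4.333 × 10^-3 mol
n(I2) = n(S2O3^2-)/2 = 2.167 × 10^-3 mol
From the 1:3 ratio, n(IO3^-) in the aliquot = 1/3 × 2.167 × 10^-3 = 7.222 × 10^-4 mol
[IO3^-] = 7.222 × 10^-4 / 0.01987 = 0.03635 mol/L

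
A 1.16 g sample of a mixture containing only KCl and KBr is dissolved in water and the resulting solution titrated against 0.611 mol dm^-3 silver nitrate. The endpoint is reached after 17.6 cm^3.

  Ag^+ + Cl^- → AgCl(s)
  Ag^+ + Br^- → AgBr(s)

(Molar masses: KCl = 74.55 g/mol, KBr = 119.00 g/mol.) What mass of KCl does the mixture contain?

0.201 g

n(AgNO3) = 0.0176 × 0.611 = 0.0108 mol
Let x = n(KCl), y = n(KBr).
Titrant: 1x + 1y = 0.0108;  mass: 74.55x + 119.00y = 1.16
Solving, x = 2.69 × 10^-3 mol, y = 8.06 × 10^-3 mol
mass of KCl = 2.69 × 10^-3 × 74.55 = 0.201 g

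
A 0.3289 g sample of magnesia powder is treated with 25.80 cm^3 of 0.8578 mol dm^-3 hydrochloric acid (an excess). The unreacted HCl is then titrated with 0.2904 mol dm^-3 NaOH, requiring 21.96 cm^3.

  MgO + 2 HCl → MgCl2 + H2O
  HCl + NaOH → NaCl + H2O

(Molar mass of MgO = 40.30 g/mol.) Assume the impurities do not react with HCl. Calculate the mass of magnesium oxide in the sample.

0.3174 g

n(HCl) added = 0.02580 × 0.8578 = 0.02213 mol
n(NaOH) used in back-titration = 0.02196 × 0.2904 = 6.377 × 10^-3 mol
n(HCl) left over = 6.377 × 10^-3 mol (1:1 ratio)
n(HCl) consumed by analyte = 0.02213 − 6.377 × 10^-3 = 0.01575 mol
From the 1:2 ratio, n(MgO) = 1/2 × 0.01575 = 7.877 × 10^-3 mol
mass of MgO = 7.877 × 10^-3 × 40.30 = 0.3174 g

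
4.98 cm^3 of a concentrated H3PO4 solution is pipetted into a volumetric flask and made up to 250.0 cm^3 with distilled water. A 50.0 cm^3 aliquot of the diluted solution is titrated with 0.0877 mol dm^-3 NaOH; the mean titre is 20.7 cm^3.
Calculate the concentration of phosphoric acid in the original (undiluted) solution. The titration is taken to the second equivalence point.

0.911 mol/L

H3PO4 + 2 NaOH → Na2HPO4 + 2 H2O
n(NaOH) = 0.0207 × 0.0877 = 1.82 × 10^-3 mol
From the 1:2 ratio, n(H3PO4) in the aliquot = 1/2 × 1.82 × 10^-3 = 9.08 × 10^-4 mol
[H3PO4]_dilute = 9.08 × 10^-4 / 0.0500 = 0.0182 mol/L
Dilution factor = 250.0 / 4.98 = 50.20
[H3PO4]_stock = 0.0182 × 50.20 = 0.911 mol/L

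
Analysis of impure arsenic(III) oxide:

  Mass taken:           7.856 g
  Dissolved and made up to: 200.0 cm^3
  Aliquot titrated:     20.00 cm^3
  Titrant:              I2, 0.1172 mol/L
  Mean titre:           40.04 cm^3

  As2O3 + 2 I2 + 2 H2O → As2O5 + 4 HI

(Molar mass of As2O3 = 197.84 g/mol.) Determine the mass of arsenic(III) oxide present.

4.642 g

n(I2) per titration = 0.04004 × 0.1172 = 4.693 × 10^-3 mol
From the 1:2 ratio, n(As2O3) in each aliquot = 1/2 × 4.693 × 10^-3 = 2.346 × 10^-3 mol
n(As2O3) in the whole flask = 2.346 × 10^-3 × 200.0/20.00 = 0.02346 mol
mass of As2O3 = 0.02346 × 197.84 = 4.642 g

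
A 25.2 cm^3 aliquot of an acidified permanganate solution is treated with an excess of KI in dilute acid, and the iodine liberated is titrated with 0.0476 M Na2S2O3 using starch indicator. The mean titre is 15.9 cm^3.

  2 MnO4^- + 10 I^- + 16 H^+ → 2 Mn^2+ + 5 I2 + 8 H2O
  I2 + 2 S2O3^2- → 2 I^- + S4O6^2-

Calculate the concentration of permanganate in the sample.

n(S2O3^2-) = 0.0159 × 0.0476 = 7.57 × 10^-4 mol
n(I2) = n(S2O3^2-)/2 = 3.78 × 10^-4 mol
From the 2:5 ratio, n(MnO4^-) in the aliquot = 2/5 × 3.78 × 10^-4 = 1.51 × 10^-4 mol
[MnO4^-] = 1.51 × 10^-4 / 0.0252 = 0.00601 mol/L

0.00601 M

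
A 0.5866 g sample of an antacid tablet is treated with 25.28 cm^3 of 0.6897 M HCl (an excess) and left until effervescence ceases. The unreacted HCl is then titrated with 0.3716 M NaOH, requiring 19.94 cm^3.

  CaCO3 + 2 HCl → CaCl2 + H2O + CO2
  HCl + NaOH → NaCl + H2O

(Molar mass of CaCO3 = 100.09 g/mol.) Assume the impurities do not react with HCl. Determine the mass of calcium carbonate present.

0.5017 g

n(HCl) added = 0.02528 × 0.6897 = 0.01744 mol
n(NaOH) used in back-titration = 0.01994 × 0.3716 = 7.410 × 10^-3 mol
n(HCl) left over = 7.410 × 10^-3 mol (1:1 ratio)
n(HCl) consumed by analyte = 0.01744 − 7.410 × 10^-3 = 0.01003 mol
From the 1:2 ratio, n(CaCO3) = 1/2 × 0.01003 = 5.013 × 10^-3 mol
mass of CaCO3 = 5.013 × 10^-3 × 100.09 = 0.5017 g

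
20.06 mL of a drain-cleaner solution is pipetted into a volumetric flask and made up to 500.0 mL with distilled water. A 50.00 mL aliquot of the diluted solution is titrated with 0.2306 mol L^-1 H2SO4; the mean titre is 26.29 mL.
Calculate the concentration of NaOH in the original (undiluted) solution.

2 NaOH + H2SO4 → Na2SO4 + 2 H2O
n(H2SO4) = 0.02629 × 0.2306 = 6.062 × 10^-3 mol
From the 2:1 ratio, n(NaOH) in the aliquot = 2/1 × 6.062 × 10^-3 = 0.01212 mol
[NaOH]_dilute = 0.01212 / 0.05000 = 0.2425 mol/L
Dilution factor = 500.0 / 20.06 = 24.93
[NaOH]_stock = 0.2425 × 24.93 = 6.044 mol/L

6.044 mol/L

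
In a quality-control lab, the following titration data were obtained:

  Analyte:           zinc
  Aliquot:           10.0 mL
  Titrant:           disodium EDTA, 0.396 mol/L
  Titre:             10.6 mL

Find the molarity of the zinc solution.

0.420 mol/L

Zn^2+ + EDTA^4- → [Zn(EDTA)]^2-
n(EDTA) = 0.0106 L × 0.396 mol/L = 4.20 × 10^-3 mol
n(Zn2+) = 4.20 × 10^-3 mol (1:1 mole ratio)
[Zn2+] = 4.20 × 10^-3 mol / 0.0100 L = 0.420 mol/L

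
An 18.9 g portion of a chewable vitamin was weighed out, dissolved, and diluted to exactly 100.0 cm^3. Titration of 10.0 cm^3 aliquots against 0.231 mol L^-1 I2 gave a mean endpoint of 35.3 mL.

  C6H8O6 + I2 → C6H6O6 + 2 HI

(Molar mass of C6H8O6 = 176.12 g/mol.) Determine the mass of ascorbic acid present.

14.4 g

n(I2) per titration = 0.0353 × 0.231 = 8.15 × 10^-3 mol
n(C6H8O6) in each aliquot = 8.15 × 10^-3 mol (1:1 ratio)
n(C6H8O6) in the whole flask = 8.15 × 10^-3 × 100.0/10.0 = 0.0815 mol
mass of C6H8O6 = 0.0815 × 176.12 = 14.4 g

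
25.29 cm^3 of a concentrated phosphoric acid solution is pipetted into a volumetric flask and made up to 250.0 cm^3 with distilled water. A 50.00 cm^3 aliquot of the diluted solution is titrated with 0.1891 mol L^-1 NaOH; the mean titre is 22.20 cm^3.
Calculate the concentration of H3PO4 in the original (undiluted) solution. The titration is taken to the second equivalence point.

H3PO4 + 2 NaOH → Na2HPO4 + 2 H2O
n(NaOH) = 0.02220 × 0.1891 = 4.198 × 10^-3 mol
From the 1:2 ratio, n(H3PO4) in the aliquot = 1/2 × 4.198 × 10^-3 = 2.099 × 10^-3 mol
[H3PO4]_dilute = 2.099 × 10^-3 / 0.05000 = 0.04198 mol/L
Dilution factor = 250.0 / 25.29 = 9.885
[H3PO4]_stock = 0.04198 × 9.885 = 0.4150 mol/L

0.4150 mol/L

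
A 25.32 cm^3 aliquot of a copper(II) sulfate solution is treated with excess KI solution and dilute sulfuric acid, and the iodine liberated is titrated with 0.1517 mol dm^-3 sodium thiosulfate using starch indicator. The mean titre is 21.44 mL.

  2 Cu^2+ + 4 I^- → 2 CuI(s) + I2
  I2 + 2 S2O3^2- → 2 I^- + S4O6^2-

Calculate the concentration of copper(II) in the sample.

0.1285 mol/L

n(S2O3^2-) = 0.02144 × 0.1517 = 3.252 × 10^-3 mol
n(I2) = n(S2O3^2-)/2 = 1.626 × 10^-3 mol
From the 2:1 ratio, n(Cu2+) in the aliquot = 2/1 × 1.626 × 10^-3 = 3.252 × 10^-3 mol
[Cu2+] = 3.252 × 10^-3 / 0.02532 = 0.1285 mol/L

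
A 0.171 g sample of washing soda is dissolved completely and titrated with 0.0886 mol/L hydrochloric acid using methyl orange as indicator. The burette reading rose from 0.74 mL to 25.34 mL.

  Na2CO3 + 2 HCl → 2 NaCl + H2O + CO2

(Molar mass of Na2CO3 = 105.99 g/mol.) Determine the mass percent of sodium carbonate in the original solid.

67.5 %

n(HCl) = 0.0246 L × 0.0886 mol/L = 2.18 × 10^-3 mol
From the 1:2 ratio, n(Na2CO3) = 1/2 × 2.18 × 10^-3 = 1.09 × 10^-3 mol
mass of Na2CO3 = 1.09 × 10^-3 × 105.99 g/mol = 0.116 g
% Na2CO3 = 0.116 / 0.171 × 100 = 67.5 %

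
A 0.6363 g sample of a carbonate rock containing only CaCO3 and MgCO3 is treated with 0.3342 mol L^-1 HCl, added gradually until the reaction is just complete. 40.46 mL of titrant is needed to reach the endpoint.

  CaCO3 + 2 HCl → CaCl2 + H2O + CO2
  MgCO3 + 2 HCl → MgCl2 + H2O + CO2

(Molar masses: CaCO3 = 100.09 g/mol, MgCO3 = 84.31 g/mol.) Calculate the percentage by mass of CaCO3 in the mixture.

66.08 %

n(HCl) = 0.04046 × 0.3342 = 0.01352 mol
Let x = n(CaCO3), y = n(MgCO3).
Titrant: 2x + 2y = 0.01352;  mass: 100.09x + 84.31y = 0.6363
Solving, x = 4.201 × 10^-3 mol, y = 2.560 × 10^-3 mol
mass of CaCO3 = 4.201 × 10^-3 × 100.09 = 0.4205 g
% CaCO3 = 0.4205 / 0.6363 × 100 = 66.08 %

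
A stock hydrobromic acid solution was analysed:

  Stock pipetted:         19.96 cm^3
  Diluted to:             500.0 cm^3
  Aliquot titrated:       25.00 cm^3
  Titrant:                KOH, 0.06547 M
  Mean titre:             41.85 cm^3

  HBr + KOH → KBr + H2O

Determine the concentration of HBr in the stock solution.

n(KOH) = 0.04185 × 0.06547 = 2.740 × 10^-3 mol
n(HBr) in the aliquot = 2.740 × 10^-3 mol (1:1 ratio)
[HBr]_dilute = 2.740 × 10^-3 / 0.02500 = 0.1096 mol/L
Dilution factor = 500.0 / 19.96 = 25.05
[HBr]_stock = 0.1096 × 25.05 = 2.745 mol/L

2.745 M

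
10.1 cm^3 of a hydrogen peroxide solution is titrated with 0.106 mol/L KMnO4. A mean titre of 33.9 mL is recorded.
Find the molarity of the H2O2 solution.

0.889 mol/L

2 MnO4^- + 5 H2O2 + 6 H^+ → 2 Mn^2+ + 5 O2 + 8 H2O
n(KMnO4) = 0.0339 L × 0.106 mol/L = 3.59 × 10^-3 mol
From the 5:2 mole ratio, n(H2O2) = 5/2 × 3.59 × 10^-3 = 8.98 × 10^-3 mol
[H2O2] = 8.98 × 10^-3 mol / 0.0101 L = 0.889 mol/L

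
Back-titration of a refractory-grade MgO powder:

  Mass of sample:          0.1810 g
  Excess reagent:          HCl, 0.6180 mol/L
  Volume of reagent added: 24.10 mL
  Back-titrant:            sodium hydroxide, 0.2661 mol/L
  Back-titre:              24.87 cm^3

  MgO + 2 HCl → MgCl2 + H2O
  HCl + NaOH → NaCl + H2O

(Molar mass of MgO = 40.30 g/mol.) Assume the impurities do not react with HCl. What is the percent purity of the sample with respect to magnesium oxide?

92.13 %

n(HCl) added = 0.02410 × 0.6180 = 0.01489 mol
n(NaOH) used in back-titration = 0.02487 × 0.2661 = 6.618 × 10^-3 mol
n(HCl) left over = 6.618 × 10^-3 mol (1:1 ratio)
n(HCl) consumed by analyte = 0.01489 − 6.618 × 10^-3 = 8.276 × 10^-3 mol
From the 1:2 ratio, n(MgO) = 1/2 × 8.276 × 10^-3 = 4.138 × 10^-3 mol
mass of MgO = 4.138 × 10^-3 × 40.30 = 0.1668 g
% MgO = 0.1668 / 0.1810 × 100 = 92.13 %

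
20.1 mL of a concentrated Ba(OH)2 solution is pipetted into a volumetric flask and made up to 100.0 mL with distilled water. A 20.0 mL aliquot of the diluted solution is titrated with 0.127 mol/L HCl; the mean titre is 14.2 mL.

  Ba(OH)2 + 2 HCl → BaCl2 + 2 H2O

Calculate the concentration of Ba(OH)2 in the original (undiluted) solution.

n(HCl) = 0.0142 × 0.127 = 1.80 × 10^-3 mol
From the 1:2 ratio, n(Ba(OH)2) in the aliquot = 1/2 × 1.80 × 10^-3 = 9.02 × 10^-4 mol
[Ba(OH)2]_dilute = 9.02 × 10^-4 / 0.0200 = 0.0451 mol/L
Dilution factor = 100.0 / 20.1 = 4.975
[Ba(OH)2]_stock = 0.0451 × 4.975 = 0.224 mol/L

0.224 mol/L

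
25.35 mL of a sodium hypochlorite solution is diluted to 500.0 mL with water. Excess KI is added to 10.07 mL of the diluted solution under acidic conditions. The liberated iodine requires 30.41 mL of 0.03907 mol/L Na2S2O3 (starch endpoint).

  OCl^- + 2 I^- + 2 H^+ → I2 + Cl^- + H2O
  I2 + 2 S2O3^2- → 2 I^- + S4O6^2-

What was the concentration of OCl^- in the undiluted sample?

1.164 mol/L

n(S2O3^2-) = 0.03041 × 0.03907 = 1.188 × 10^-3 mol
n(I2) = n(S2O3^2-)/2 = 5.941 × 10^-4 mol
n(OCl^-) in the aliquot = 5.941 × 10^-4 mol (1:1 ratio)
[OCl^-]_dilute = 5.941 × 10^-4 / 0.01007 = 0.05899 mol/L
[OCl^-]_original = 0.05899 × 500.0/25.35 = 1.164 mol/L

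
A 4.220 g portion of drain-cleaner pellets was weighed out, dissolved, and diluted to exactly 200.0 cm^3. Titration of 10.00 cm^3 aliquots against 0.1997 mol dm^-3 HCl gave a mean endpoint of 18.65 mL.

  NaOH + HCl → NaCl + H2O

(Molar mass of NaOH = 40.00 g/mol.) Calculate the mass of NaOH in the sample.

2.980 g

n(HCl) per titration = 0.01865 × 0.1997 = 3.724 × 10^-3 mol
n(NaOH) in each aliquot = 3.724 × 10^-3 mol (1:1 ratio)
n(NaOH) in the whole flask = 3.724 × 10^-3 × 200.0/10.00 = 0.07449 mol
mass of NaOH = 0.07449 × 40.00 = 2.980 g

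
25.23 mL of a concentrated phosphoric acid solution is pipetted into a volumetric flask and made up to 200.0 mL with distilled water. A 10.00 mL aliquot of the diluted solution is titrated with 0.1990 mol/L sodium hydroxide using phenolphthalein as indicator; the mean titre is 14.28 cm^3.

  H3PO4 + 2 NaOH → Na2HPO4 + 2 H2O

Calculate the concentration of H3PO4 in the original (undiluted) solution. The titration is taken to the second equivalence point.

1.126 mol/L

n(NaOH) = 0.01428 × 0.1990 = 2.842 × 10^-3 mol
From the 1:2 ratio, n(H3PO4) in the aliquot = 1/2 × 2.842 × 10^-3 = 1.421 × 10^-3 mol
[H3PO4]_dilute = 1.421 × 10^-3 / 0.01000 = 0.1421 mol/L
Dilution factor = 200.0 / 25.23 = 7.927
[H3PO4]_stock = 0.1421 × 7.927 = 1.126 mol/L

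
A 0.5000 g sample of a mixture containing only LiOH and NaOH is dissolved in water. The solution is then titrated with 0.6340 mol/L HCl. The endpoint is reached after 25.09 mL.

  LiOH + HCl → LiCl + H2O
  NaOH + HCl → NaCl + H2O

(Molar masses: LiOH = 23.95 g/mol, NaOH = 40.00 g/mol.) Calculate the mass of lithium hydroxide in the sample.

0.2034 g

n(HCl) = 0.02509 × 0.6340 = 0.01591 mol
Let x = n(LiOH), y = n(NaOH).
Titrant: 1x + 1y = 0.01591;  mass: 23.95x + 40.00y = 0.5000
Solving, x = 8.491 × 10^-3 mol, y = 7.416 × 10^-3 mol
mass of LiOH = 8.491 × 10^-3 × 23.95 = 0.2034 g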